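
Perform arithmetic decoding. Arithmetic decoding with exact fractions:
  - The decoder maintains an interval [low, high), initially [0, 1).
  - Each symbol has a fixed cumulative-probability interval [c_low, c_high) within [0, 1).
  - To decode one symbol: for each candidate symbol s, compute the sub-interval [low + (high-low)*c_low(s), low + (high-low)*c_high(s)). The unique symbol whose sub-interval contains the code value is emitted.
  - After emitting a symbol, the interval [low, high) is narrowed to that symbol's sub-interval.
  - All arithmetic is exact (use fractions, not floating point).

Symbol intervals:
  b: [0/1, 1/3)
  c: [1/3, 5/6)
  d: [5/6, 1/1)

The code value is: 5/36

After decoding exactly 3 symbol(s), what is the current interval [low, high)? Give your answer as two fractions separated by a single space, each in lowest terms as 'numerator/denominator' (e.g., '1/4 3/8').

Answer: 1/9 1/6

Derivation:
Step 1: interval [0/1, 1/1), width = 1/1 - 0/1 = 1/1
  'b': [0/1 + 1/1*0/1, 0/1 + 1/1*1/3) = [0/1, 1/3) <- contains code 5/36
  'c': [0/1 + 1/1*1/3, 0/1 + 1/1*5/6) = [1/3, 5/6)
  'd': [0/1 + 1/1*5/6, 0/1 + 1/1*1/1) = [5/6, 1/1)
  emit 'b', narrow to [0/1, 1/3)
Step 2: interval [0/1, 1/3), width = 1/3 - 0/1 = 1/3
  'b': [0/1 + 1/3*0/1, 0/1 + 1/3*1/3) = [0/1, 1/9)
  'c': [0/1 + 1/3*1/3, 0/1 + 1/3*5/6) = [1/9, 5/18) <- contains code 5/36
  'd': [0/1 + 1/3*5/6, 0/1 + 1/3*1/1) = [5/18, 1/3)
  emit 'c', narrow to [1/9, 5/18)
Step 3: interval [1/9, 5/18), width = 5/18 - 1/9 = 1/6
  'b': [1/9 + 1/6*0/1, 1/9 + 1/6*1/3) = [1/9, 1/6) <- contains code 5/36
  'c': [1/9 + 1/6*1/3, 1/9 + 1/6*5/6) = [1/6, 1/4)
  'd': [1/9 + 1/6*5/6, 1/9 + 1/6*1/1) = [1/4, 5/18)
  emit 'b', narrow to [1/9, 1/6)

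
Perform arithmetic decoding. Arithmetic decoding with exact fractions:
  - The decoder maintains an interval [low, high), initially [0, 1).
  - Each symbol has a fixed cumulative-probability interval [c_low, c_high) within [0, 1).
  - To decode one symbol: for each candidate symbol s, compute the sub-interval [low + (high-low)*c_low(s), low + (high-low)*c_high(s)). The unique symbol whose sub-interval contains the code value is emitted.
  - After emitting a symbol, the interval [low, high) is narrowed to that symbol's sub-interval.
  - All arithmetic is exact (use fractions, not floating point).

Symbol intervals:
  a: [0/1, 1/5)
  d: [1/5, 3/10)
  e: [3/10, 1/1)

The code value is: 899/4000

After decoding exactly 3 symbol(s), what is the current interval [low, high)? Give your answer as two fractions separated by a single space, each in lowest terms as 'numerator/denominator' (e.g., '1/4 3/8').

Answer: 223/1000 23/100

Derivation:
Step 1: interval [0/1, 1/1), width = 1/1 - 0/1 = 1/1
  'a': [0/1 + 1/1*0/1, 0/1 + 1/1*1/5) = [0/1, 1/5)
  'd': [0/1 + 1/1*1/5, 0/1 + 1/1*3/10) = [1/5, 3/10) <- contains code 899/4000
  'e': [0/1 + 1/1*3/10, 0/1 + 1/1*1/1) = [3/10, 1/1)
  emit 'd', narrow to [1/5, 3/10)
Step 2: interval [1/5, 3/10), width = 3/10 - 1/5 = 1/10
  'a': [1/5 + 1/10*0/1, 1/5 + 1/10*1/5) = [1/5, 11/50)
  'd': [1/5 + 1/10*1/5, 1/5 + 1/10*3/10) = [11/50, 23/100) <- contains code 899/4000
  'e': [1/5 + 1/10*3/10, 1/5 + 1/10*1/1) = [23/100, 3/10)
  emit 'd', narrow to [11/50, 23/100)
Step 3: interval [11/50, 23/100), width = 23/100 - 11/50 = 1/100
  'a': [11/50 + 1/100*0/1, 11/50 + 1/100*1/5) = [11/50, 111/500)
  'd': [11/50 + 1/100*1/5, 11/50 + 1/100*3/10) = [111/500, 223/1000)
  'e': [11/50 + 1/100*3/10, 11/50 + 1/100*1/1) = [223/1000, 23/100) <- contains code 899/4000
  emit 'e', narrow to [223/1000, 23/100)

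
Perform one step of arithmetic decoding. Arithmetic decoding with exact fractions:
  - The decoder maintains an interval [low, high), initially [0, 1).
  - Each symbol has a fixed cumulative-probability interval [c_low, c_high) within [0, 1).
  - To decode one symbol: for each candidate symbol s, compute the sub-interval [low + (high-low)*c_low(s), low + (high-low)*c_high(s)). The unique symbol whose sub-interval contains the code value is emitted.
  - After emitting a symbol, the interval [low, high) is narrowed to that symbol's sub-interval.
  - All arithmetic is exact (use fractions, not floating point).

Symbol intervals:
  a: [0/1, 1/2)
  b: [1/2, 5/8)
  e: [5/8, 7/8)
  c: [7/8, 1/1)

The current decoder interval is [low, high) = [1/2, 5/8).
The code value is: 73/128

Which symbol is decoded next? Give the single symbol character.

Answer: b

Derivation:
Interval width = high − low = 5/8 − 1/2 = 1/8
Scaled code = (code − low) / width = (73/128 − 1/2) / 1/8 = 9/16
  a: [0/1, 1/2) 
  b: [1/2, 5/8) ← scaled code falls here ✓
  e: [5/8, 7/8) 
  c: [7/8, 1/1) 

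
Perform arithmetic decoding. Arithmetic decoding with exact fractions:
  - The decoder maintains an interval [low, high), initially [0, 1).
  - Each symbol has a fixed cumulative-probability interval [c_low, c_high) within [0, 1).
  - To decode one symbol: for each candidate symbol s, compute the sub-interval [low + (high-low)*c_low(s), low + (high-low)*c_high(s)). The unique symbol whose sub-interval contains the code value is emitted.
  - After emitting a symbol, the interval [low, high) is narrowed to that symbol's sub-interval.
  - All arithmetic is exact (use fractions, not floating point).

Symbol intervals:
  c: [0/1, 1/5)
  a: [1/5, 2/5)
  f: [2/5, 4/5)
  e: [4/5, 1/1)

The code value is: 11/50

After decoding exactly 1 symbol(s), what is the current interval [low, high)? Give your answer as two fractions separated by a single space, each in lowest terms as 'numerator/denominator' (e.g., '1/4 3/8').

Answer: 1/5 2/5

Derivation:
Step 1: interval [0/1, 1/1), width = 1/1 - 0/1 = 1/1
  'c': [0/1 + 1/1*0/1, 0/1 + 1/1*1/5) = [0/1, 1/5)
  'a': [0/1 + 1/1*1/5, 0/1 + 1/1*2/5) = [1/5, 2/5) <- contains code 11/50
  'f': [0/1 + 1/1*2/5, 0/1 + 1/1*4/5) = [2/5, 4/5)
  'e': [0/1 + 1/1*4/5, 0/1 + 1/1*1/1) = [4/5, 1/1)
  emit 'a', narrow to [1/5, 2/5)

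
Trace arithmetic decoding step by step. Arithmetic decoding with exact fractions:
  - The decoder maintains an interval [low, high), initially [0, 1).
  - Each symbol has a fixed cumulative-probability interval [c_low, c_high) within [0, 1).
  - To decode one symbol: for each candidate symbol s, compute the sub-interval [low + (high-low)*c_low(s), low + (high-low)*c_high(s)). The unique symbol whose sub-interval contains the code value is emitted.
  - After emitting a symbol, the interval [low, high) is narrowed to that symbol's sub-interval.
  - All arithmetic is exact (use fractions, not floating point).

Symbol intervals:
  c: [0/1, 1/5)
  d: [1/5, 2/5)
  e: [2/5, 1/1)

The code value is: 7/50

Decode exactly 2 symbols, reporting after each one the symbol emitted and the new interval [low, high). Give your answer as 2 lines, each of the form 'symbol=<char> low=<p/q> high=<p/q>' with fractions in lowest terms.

Step 1: interval [0/1, 1/1), width = 1/1 - 0/1 = 1/1
  'c': [0/1 + 1/1*0/1, 0/1 + 1/1*1/5) = [0/1, 1/5) <- contains code 7/50
  'd': [0/1 + 1/1*1/5, 0/1 + 1/1*2/5) = [1/5, 2/5)
  'e': [0/1 + 1/1*2/5, 0/1 + 1/1*1/1) = [2/5, 1/1)
  emit 'c', narrow to [0/1, 1/5)
Step 2: interval [0/1, 1/5), width = 1/5 - 0/1 = 1/5
  'c': [0/1 + 1/5*0/1, 0/1 + 1/5*1/5) = [0/1, 1/25)
  'd': [0/1 + 1/5*1/5, 0/1 + 1/5*2/5) = [1/25, 2/25)
  'e': [0/1 + 1/5*2/5, 0/1 + 1/5*1/1) = [2/25, 1/5) <- contains code 7/50
  emit 'e', narrow to [2/25, 1/5)

Answer: symbol=c low=0/1 high=1/5
symbol=e low=2/25 high=1/5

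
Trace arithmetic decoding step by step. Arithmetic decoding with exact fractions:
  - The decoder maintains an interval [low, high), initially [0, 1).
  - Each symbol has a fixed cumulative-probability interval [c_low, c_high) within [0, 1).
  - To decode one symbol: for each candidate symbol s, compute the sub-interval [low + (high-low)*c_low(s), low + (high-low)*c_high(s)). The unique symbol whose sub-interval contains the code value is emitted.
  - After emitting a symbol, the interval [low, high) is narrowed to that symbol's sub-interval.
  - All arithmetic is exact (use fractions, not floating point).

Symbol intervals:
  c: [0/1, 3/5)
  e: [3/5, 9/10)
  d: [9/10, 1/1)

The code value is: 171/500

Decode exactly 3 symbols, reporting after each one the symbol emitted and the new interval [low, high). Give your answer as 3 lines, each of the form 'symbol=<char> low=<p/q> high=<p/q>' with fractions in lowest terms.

Step 1: interval [0/1, 1/1), width = 1/1 - 0/1 = 1/1
  'c': [0/1 + 1/1*0/1, 0/1 + 1/1*3/5) = [0/1, 3/5) <- contains code 171/500
  'e': [0/1 + 1/1*3/5, 0/1 + 1/1*9/10) = [3/5, 9/10)
  'd': [0/1 + 1/1*9/10, 0/1 + 1/1*1/1) = [9/10, 1/1)
  emit 'c', narrow to [0/1, 3/5)
Step 2: interval [0/1, 3/5), width = 3/5 - 0/1 = 3/5
  'c': [0/1 + 3/5*0/1, 0/1 + 3/5*3/5) = [0/1, 9/25) <- contains code 171/500
  'e': [0/1 + 3/5*3/5, 0/1 + 3/5*9/10) = [9/25, 27/50)
  'd': [0/1 + 3/5*9/10, 0/1 + 3/5*1/1) = [27/50, 3/5)
  emit 'c', narrow to [0/1, 9/25)
Step 3: interval [0/1, 9/25), width = 9/25 - 0/1 = 9/25
  'c': [0/1 + 9/25*0/1, 0/1 + 9/25*3/5) = [0/1, 27/125)
  'e': [0/1 + 9/25*3/5, 0/1 + 9/25*9/10) = [27/125, 81/250)
  'd': [0/1 + 9/25*9/10, 0/1 + 9/25*1/1) = [81/250, 9/25) <- contains code 171/500
  emit 'd', narrow to [81/250, 9/25)

Answer: symbol=c low=0/1 high=3/5
symbol=c low=0/1 high=9/25
symbol=d low=81/250 high=9/25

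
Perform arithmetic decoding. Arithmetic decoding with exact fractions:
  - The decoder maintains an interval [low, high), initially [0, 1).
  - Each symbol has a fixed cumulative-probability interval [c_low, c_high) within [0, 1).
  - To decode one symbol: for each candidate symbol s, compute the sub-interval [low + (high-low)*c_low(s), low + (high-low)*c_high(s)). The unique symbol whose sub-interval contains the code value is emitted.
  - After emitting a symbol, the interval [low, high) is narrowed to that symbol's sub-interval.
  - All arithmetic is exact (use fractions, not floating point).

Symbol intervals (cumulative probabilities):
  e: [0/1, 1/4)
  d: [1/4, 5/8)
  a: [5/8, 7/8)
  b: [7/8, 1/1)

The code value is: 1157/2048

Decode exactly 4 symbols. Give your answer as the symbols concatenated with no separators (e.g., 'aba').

Answer: daab

Derivation:
Step 1: interval [0/1, 1/1), width = 1/1 - 0/1 = 1/1
  'e': [0/1 + 1/1*0/1, 0/1 + 1/1*1/4) = [0/1, 1/4)
  'd': [0/1 + 1/1*1/4, 0/1 + 1/1*5/8) = [1/4, 5/8) <- contains code 1157/2048
  'a': [0/1 + 1/1*5/8, 0/1 + 1/1*7/8) = [5/8, 7/8)
  'b': [0/1 + 1/1*7/8, 0/1 + 1/1*1/1) = [7/8, 1/1)
  emit 'd', narrow to [1/4, 5/8)
Step 2: interval [1/4, 5/8), width = 5/8 - 1/4 = 3/8
  'e': [1/4 + 3/8*0/1, 1/4 + 3/8*1/4) = [1/4, 11/32)
  'd': [1/4 + 3/8*1/4, 1/4 + 3/8*5/8) = [11/32, 31/64)
  'a': [1/4 + 3/8*5/8, 1/4 + 3/8*7/8) = [31/64, 37/64) <- contains code 1157/2048
  'b': [1/4 + 3/8*7/8, 1/4 + 3/8*1/1) = [37/64, 5/8)
  emit 'a', narrow to [31/64, 37/64)
Step 3: interval [31/64, 37/64), width = 37/64 - 31/64 = 3/32
  'e': [31/64 + 3/32*0/1, 31/64 + 3/32*1/4) = [31/64, 65/128)
  'd': [31/64 + 3/32*1/4, 31/64 + 3/32*5/8) = [65/128, 139/256)
  'a': [31/64 + 3/32*5/8, 31/64 + 3/32*7/8) = [139/256, 145/256) <- contains code 1157/2048
  'b': [31/64 + 3/32*7/8, 31/64 + 3/32*1/1) = [145/256, 37/64)
  emit 'a', narrow to [139/256, 145/256)
Step 4: interval [139/256, 145/256), width = 145/256 - 139/256 = 3/128
  'e': [139/256 + 3/128*0/1, 139/256 + 3/128*1/4) = [139/256, 281/512)
  'd': [139/256 + 3/128*1/4, 139/256 + 3/128*5/8) = [281/512, 571/1024)
  'a': [139/256 + 3/128*5/8, 139/256 + 3/128*7/8) = [571/1024, 577/1024)
  'b': [139/256 + 3/128*7/8, 139/256 + 3/128*1/1) = [577/1024, 145/256) <- contains code 1157/2048
  emit 'b', narrow to [577/1024, 145/256)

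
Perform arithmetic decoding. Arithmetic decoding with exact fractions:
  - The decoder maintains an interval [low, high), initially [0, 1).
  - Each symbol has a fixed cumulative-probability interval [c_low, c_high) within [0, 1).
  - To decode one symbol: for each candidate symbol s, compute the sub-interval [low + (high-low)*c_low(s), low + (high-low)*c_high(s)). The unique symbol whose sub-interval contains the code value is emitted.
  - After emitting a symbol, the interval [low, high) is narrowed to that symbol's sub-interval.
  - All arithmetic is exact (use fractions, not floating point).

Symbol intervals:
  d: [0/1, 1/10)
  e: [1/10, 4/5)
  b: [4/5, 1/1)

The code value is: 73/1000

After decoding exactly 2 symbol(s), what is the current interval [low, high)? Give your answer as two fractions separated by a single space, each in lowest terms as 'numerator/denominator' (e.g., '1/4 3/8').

Step 1: interval [0/1, 1/1), width = 1/1 - 0/1 = 1/1
  'd': [0/1 + 1/1*0/1, 0/1 + 1/1*1/10) = [0/1, 1/10) <- contains code 73/1000
  'e': [0/1 + 1/1*1/10, 0/1 + 1/1*4/5) = [1/10, 4/5)
  'b': [0/1 + 1/1*4/5, 0/1 + 1/1*1/1) = [4/5, 1/1)
  emit 'd', narrow to [0/1, 1/10)
Step 2: interval [0/1, 1/10), width = 1/10 - 0/1 = 1/10
  'd': [0/1 + 1/10*0/1, 0/1 + 1/10*1/10) = [0/1, 1/100)
  'e': [0/1 + 1/10*1/10, 0/1 + 1/10*4/5) = [1/100, 2/25) <- contains code 73/1000
  'b': [0/1 + 1/10*4/5, 0/1 + 1/10*1/1) = [2/25, 1/10)
  emit 'e', narrow to [1/100, 2/25)

Answer: 1/100 2/25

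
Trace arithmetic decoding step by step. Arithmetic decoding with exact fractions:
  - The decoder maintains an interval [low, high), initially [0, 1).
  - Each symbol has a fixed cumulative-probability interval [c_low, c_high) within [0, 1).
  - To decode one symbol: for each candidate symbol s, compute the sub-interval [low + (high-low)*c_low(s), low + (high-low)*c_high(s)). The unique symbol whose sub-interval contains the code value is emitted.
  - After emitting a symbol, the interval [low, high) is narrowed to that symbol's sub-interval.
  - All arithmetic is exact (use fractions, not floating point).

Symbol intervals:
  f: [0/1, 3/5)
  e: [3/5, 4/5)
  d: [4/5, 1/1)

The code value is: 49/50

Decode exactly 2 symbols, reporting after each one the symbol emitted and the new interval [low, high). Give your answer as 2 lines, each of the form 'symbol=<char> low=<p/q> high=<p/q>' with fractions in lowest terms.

Answer: symbol=d low=4/5 high=1/1
symbol=d low=24/25 high=1/1

Derivation:
Step 1: interval [0/1, 1/1), width = 1/1 - 0/1 = 1/1
  'f': [0/1 + 1/1*0/1, 0/1 + 1/1*3/5) = [0/1, 3/5)
  'e': [0/1 + 1/1*3/5, 0/1 + 1/1*4/5) = [3/5, 4/5)
  'd': [0/1 + 1/1*4/5, 0/1 + 1/1*1/1) = [4/5, 1/1) <- contains code 49/50
  emit 'd', narrow to [4/5, 1/1)
Step 2: interval [4/5, 1/1), width = 1/1 - 4/5 = 1/5
  'f': [4/5 + 1/5*0/1, 4/5 + 1/5*3/5) = [4/5, 23/25)
  'e': [4/5 + 1/5*3/5, 4/5 + 1/5*4/5) = [23/25, 24/25)
  'd': [4/5 + 1/5*4/5, 4/5 + 1/5*1/1) = [24/25, 1/1) <- contains code 49/50
  emit 'd', narrow to [24/25, 1/1)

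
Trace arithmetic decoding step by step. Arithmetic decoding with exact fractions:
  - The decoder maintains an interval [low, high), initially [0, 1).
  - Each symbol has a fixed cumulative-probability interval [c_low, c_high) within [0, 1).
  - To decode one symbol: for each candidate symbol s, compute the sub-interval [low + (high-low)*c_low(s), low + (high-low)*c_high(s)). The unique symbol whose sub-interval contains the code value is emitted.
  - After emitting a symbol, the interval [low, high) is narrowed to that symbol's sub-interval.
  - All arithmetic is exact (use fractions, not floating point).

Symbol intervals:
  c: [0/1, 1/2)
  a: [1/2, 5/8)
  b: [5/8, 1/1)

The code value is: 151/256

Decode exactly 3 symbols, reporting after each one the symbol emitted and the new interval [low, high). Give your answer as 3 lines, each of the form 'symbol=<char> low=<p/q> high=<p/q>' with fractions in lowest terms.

Step 1: interval [0/1, 1/1), width = 1/1 - 0/1 = 1/1
  'c': [0/1 + 1/1*0/1, 0/1 + 1/1*1/2) = [0/1, 1/2)
  'a': [0/1 + 1/1*1/2, 0/1 + 1/1*5/8) = [1/2, 5/8) <- contains code 151/256
  'b': [0/1 + 1/1*5/8, 0/1 + 1/1*1/1) = [5/8, 1/1)
  emit 'a', narrow to [1/2, 5/8)
Step 2: interval [1/2, 5/8), width = 5/8 - 1/2 = 1/8
  'c': [1/2 + 1/8*0/1, 1/2 + 1/8*1/2) = [1/2, 9/16)
  'a': [1/2 + 1/8*1/2, 1/2 + 1/8*5/8) = [9/16, 37/64)
  'b': [1/2 + 1/8*5/8, 1/2 + 1/8*1/1) = [37/64, 5/8) <- contains code 151/256
  emit 'b', narrow to [37/64, 5/8)
Step 3: interval [37/64, 5/8), width = 5/8 - 37/64 = 3/64
  'c': [37/64 + 3/64*0/1, 37/64 + 3/64*1/2) = [37/64, 77/128) <- contains code 151/256
  'a': [37/64 + 3/64*1/2, 37/64 + 3/64*5/8) = [77/128, 311/512)
  'b': [37/64 + 3/64*5/8, 37/64 + 3/64*1/1) = [311/512, 5/8)
  emit 'c', narrow to [37/64, 77/128)

Answer: symbol=a low=1/2 high=5/8
symbol=b low=37/64 high=5/8
symbol=c low=37/64 high=77/128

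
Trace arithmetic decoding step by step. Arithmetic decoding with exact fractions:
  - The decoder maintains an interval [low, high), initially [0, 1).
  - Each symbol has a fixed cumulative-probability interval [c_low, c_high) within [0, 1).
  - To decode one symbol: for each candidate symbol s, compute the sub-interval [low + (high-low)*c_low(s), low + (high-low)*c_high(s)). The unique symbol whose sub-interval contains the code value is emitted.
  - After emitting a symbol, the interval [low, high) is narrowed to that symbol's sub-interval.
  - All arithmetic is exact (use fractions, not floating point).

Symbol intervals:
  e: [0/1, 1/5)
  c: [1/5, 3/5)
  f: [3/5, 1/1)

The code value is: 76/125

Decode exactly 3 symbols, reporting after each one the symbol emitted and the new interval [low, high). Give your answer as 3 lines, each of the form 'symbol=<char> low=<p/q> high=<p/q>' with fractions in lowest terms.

Answer: symbol=f low=3/5 high=1/1
symbol=e low=3/5 high=17/25
symbol=e low=3/5 high=77/125

Derivation:
Step 1: interval [0/1, 1/1), width = 1/1 - 0/1 = 1/1
  'e': [0/1 + 1/1*0/1, 0/1 + 1/1*1/5) = [0/1, 1/5)
  'c': [0/1 + 1/1*1/5, 0/1 + 1/1*3/5) = [1/5, 3/5)
  'f': [0/1 + 1/1*3/5, 0/1 + 1/1*1/1) = [3/5, 1/1) <- contains code 76/125
  emit 'f', narrow to [3/5, 1/1)
Step 2: interval [3/5, 1/1), width = 1/1 - 3/5 = 2/5
  'e': [3/5 + 2/5*0/1, 3/5 + 2/5*1/5) = [3/5, 17/25) <- contains code 76/125
  'c': [3/5 + 2/5*1/5, 3/5 + 2/5*3/5) = [17/25, 21/25)
  'f': [3/5 + 2/5*3/5, 3/5 + 2/5*1/1) = [21/25, 1/1)
  emit 'e', narrow to [3/5, 17/25)
Step 3: interval [3/5, 17/25), width = 17/25 - 3/5 = 2/25
  'e': [3/5 + 2/25*0/1, 3/5 + 2/25*1/5) = [3/5, 77/125) <- contains code 76/125
  'c': [3/5 + 2/25*1/5, 3/5 + 2/25*3/5) = [77/125, 81/125)
  'f': [3/5 + 2/25*3/5, 3/5 + 2/25*1/1) = [81/125, 17/25)
  emit 'e', narrow to [3/5, 77/125)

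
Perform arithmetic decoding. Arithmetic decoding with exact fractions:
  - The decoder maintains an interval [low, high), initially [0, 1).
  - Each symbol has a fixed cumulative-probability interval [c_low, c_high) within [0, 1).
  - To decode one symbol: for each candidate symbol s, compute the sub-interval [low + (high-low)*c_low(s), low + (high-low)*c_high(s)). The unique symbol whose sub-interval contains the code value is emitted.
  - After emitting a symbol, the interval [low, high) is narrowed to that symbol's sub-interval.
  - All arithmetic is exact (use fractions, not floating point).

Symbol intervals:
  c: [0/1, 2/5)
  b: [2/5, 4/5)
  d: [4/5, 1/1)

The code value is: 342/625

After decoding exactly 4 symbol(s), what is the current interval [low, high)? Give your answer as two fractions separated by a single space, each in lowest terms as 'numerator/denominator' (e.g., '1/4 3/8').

Step 1: interval [0/1, 1/1), width = 1/1 - 0/1 = 1/1
  'c': [0/1 + 1/1*0/1, 0/1 + 1/1*2/5) = [0/1, 2/5)
  'b': [0/1 + 1/1*2/5, 0/1 + 1/1*4/5) = [2/5, 4/5) <- contains code 342/625
  'd': [0/1 + 1/1*4/5, 0/1 + 1/1*1/1) = [4/5, 1/1)
  emit 'b', narrow to [2/5, 4/5)
Step 2: interval [2/5, 4/5), width = 4/5 - 2/5 = 2/5
  'c': [2/5 + 2/5*0/1, 2/5 + 2/5*2/5) = [2/5, 14/25) <- contains code 342/625
  'b': [2/5 + 2/5*2/5, 2/5 + 2/5*4/5) = [14/25, 18/25)
  'd': [2/5 + 2/5*4/5, 2/5 + 2/5*1/1) = [18/25, 4/5)
  emit 'c', narrow to [2/5, 14/25)
Step 3: interval [2/5, 14/25), width = 14/25 - 2/5 = 4/25
  'c': [2/5 + 4/25*0/1, 2/5 + 4/25*2/5) = [2/5, 58/125)
  'b': [2/5 + 4/25*2/5, 2/5 + 4/25*4/5) = [58/125, 66/125)
  'd': [2/5 + 4/25*4/5, 2/5 + 4/25*1/1) = [66/125, 14/25) <- contains code 342/625
  emit 'd', narrow to [66/125, 14/25)
Step 4: interval [66/125, 14/25), width = 14/25 - 66/125 = 4/125
  'c': [66/125 + 4/125*0/1, 66/125 + 4/125*2/5) = [66/125, 338/625)
  'b': [66/125 + 4/125*2/5, 66/125 + 4/125*4/5) = [338/625, 346/625) <- contains code 342/625
  'd': [66/125 + 4/125*4/5, 66/125 + 4/125*1/1) = [346/625, 14/25)
  emit 'b', narrow to [338/625, 346/625)

Answer: 338/625 346/625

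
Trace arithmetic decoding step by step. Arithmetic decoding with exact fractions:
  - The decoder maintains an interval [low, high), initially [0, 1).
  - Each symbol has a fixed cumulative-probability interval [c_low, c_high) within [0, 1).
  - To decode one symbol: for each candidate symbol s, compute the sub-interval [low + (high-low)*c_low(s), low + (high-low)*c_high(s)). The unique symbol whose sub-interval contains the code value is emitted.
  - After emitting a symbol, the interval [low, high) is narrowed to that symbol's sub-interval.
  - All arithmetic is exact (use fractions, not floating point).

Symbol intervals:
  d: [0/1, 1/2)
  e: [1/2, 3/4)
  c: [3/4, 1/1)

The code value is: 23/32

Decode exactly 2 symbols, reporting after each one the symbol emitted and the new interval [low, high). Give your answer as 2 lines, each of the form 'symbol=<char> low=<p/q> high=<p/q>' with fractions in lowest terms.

Answer: symbol=e low=1/2 high=3/4
symbol=c low=11/16 high=3/4

Derivation:
Step 1: interval [0/1, 1/1), width = 1/1 - 0/1 = 1/1
  'd': [0/1 + 1/1*0/1, 0/1 + 1/1*1/2) = [0/1, 1/2)
  'e': [0/1 + 1/1*1/2, 0/1 + 1/1*3/4) = [1/2, 3/4) <- contains code 23/32
  'c': [0/1 + 1/1*3/4, 0/1 + 1/1*1/1) = [3/4, 1/1)
  emit 'e', narrow to [1/2, 3/4)
Step 2: interval [1/2, 3/4), width = 3/4 - 1/2 = 1/4
  'd': [1/2 + 1/4*0/1, 1/2 + 1/4*1/2) = [1/2, 5/8)
  'e': [1/2 + 1/4*1/2, 1/2 + 1/4*3/4) = [5/8, 11/16)
  'c': [1/2 + 1/4*3/4, 1/2 + 1/4*1/1) = [11/16, 3/4) <- contains code 23/32
  emit 'c', narrow to [11/16, 3/4)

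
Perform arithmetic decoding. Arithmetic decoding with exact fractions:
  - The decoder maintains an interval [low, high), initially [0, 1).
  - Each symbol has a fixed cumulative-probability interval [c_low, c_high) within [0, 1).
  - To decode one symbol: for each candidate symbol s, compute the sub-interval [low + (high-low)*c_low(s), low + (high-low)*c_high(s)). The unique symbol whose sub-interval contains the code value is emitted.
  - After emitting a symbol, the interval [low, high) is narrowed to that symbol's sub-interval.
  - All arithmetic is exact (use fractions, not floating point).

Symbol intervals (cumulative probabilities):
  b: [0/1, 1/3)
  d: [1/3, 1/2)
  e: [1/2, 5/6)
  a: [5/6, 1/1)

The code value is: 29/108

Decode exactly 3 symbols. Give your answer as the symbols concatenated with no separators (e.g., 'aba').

Step 1: interval [0/1, 1/1), width = 1/1 - 0/1 = 1/1
  'b': [0/1 + 1/1*0/1, 0/1 + 1/1*1/3) = [0/1, 1/3) <- contains code 29/108
  'd': [0/1 + 1/1*1/3, 0/1 + 1/1*1/2) = [1/3, 1/2)
  'e': [0/1 + 1/1*1/2, 0/1 + 1/1*5/6) = [1/2, 5/6)
  'a': [0/1 + 1/1*5/6, 0/1 + 1/1*1/1) = [5/6, 1/1)
  emit 'b', narrow to [0/1, 1/3)
Step 2: interval [0/1, 1/3), width = 1/3 - 0/1 = 1/3
  'b': [0/1 + 1/3*0/1, 0/1 + 1/3*1/3) = [0/1, 1/9)
  'd': [0/1 + 1/3*1/3, 0/1 + 1/3*1/2) = [1/9, 1/6)
  'e': [0/1 + 1/3*1/2, 0/1 + 1/3*5/6) = [1/6, 5/18) <- contains code 29/108
  'a': [0/1 + 1/3*5/6, 0/1 + 1/3*1/1) = [5/18, 1/3)
  emit 'e', narrow to [1/6, 5/18)
Step 3: interval [1/6, 5/18), width = 5/18 - 1/6 = 1/9
  'b': [1/6 + 1/9*0/1, 1/6 + 1/9*1/3) = [1/6, 11/54)
  'd': [1/6 + 1/9*1/3, 1/6 + 1/9*1/2) = [11/54, 2/9)
  'e': [1/6 + 1/9*1/2, 1/6 + 1/9*5/6) = [2/9, 7/27)
  'a': [1/6 + 1/9*5/6, 1/6 + 1/9*1/1) = [7/27, 5/18) <- contains code 29/108
  emit 'a', narrow to [7/27, 5/18)

Answer: bea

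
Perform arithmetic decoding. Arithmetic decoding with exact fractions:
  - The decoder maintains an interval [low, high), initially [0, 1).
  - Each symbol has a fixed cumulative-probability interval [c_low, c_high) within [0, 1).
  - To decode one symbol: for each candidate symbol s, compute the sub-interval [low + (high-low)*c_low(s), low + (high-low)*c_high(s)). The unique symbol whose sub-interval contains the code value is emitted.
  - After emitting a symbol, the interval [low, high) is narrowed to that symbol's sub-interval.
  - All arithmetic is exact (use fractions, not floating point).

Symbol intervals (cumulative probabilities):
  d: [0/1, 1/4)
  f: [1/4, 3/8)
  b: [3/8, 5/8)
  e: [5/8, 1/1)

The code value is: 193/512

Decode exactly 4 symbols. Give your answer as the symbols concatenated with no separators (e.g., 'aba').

Answer: bddd

Derivation:
Step 1: interval [0/1, 1/1), width = 1/1 - 0/1 = 1/1
  'd': [0/1 + 1/1*0/1, 0/1 + 1/1*1/4) = [0/1, 1/4)
  'f': [0/1 + 1/1*1/4, 0/1 + 1/1*3/8) = [1/4, 3/8)
  'b': [0/1 + 1/1*3/8, 0/1 + 1/1*5/8) = [3/8, 5/8) <- contains code 193/512
  'e': [0/1 + 1/1*5/8, 0/1 + 1/1*1/1) = [5/8, 1/1)
  emit 'b', narrow to [3/8, 5/8)
Step 2: interval [3/8, 5/8), width = 5/8 - 3/8 = 1/4
  'd': [3/8 + 1/4*0/1, 3/8 + 1/4*1/4) = [3/8, 7/16) <- contains code 193/512
  'f': [3/8 + 1/4*1/4, 3/8 + 1/4*3/8) = [7/16, 15/32)
  'b': [3/8 + 1/4*3/8, 3/8 + 1/4*5/8) = [15/32, 17/32)
  'e': [3/8 + 1/4*5/8, 3/8 + 1/4*1/1) = [17/32, 5/8)
  emit 'd', narrow to [3/8, 7/16)
Step 3: interval [3/8, 7/16), width = 7/16 - 3/8 = 1/16
  'd': [3/8 + 1/16*0/1, 3/8 + 1/16*1/4) = [3/8, 25/64) <- contains code 193/512
  'f': [3/8 + 1/16*1/4, 3/8 + 1/16*3/8) = [25/64, 51/128)
  'b': [3/8 + 1/16*3/8, 3/8 + 1/16*5/8) = [51/128, 53/128)
  'e': [3/8 + 1/16*5/8, 3/8 + 1/16*1/1) = [53/128, 7/16)
  emit 'd', narrow to [3/8, 25/64)
Step 4: interval [3/8, 25/64), width = 25/64 - 3/8 = 1/64
  'd': [3/8 + 1/64*0/1, 3/8 + 1/64*1/4) = [3/8, 97/256) <- contains code 193/512
  'f': [3/8 + 1/64*1/4, 3/8 + 1/64*3/8) = [97/256, 195/512)
  'b': [3/8 + 1/64*3/8, 3/8 + 1/64*5/8) = [195/512, 197/512)
  'e': [3/8 + 1/64*5/8, 3/8 + 1/64*1/1) = [197/512, 25/64)
  emit 'd', narrow to [3/8, 97/256)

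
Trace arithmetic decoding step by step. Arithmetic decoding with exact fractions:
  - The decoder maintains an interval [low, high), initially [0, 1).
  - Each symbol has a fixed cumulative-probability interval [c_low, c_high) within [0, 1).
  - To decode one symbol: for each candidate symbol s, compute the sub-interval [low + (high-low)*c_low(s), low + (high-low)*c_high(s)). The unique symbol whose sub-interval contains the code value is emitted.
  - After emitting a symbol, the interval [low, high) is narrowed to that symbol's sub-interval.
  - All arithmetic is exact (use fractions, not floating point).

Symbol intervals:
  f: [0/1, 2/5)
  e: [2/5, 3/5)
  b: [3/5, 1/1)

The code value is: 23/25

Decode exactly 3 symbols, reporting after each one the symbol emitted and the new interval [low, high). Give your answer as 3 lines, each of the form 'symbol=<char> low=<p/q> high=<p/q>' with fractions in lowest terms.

Step 1: interval [0/1, 1/1), width = 1/1 - 0/1 = 1/1
  'f': [0/1 + 1/1*0/1, 0/1 + 1/1*2/5) = [0/1, 2/5)
  'e': [0/1 + 1/1*2/5, 0/1 + 1/1*3/5) = [2/5, 3/5)
  'b': [0/1 + 1/1*3/5, 0/1 + 1/1*1/1) = [3/5, 1/1) <- contains code 23/25
  emit 'b', narrow to [3/5, 1/1)
Step 2: interval [3/5, 1/1), width = 1/1 - 3/5 = 2/5
  'f': [3/5 + 2/5*0/1, 3/5 + 2/5*2/5) = [3/5, 19/25)
  'e': [3/5 + 2/5*2/5, 3/5 + 2/5*3/5) = [19/25, 21/25)
  'b': [3/5 + 2/5*3/5, 3/5 + 2/5*1/1) = [21/25, 1/1) <- contains code 23/25
  emit 'b', narrow to [21/25, 1/1)
Step 3: interval [21/25, 1/1), width = 1/1 - 21/25 = 4/25
  'f': [21/25 + 4/25*0/1, 21/25 + 4/25*2/5) = [21/25, 113/125)
  'e': [21/25 + 4/25*2/5, 21/25 + 4/25*3/5) = [113/125, 117/125) <- contains code 23/25
  'b': [21/25 + 4/25*3/5, 21/25 + 4/25*1/1) = [117/125, 1/1)
  emit 'e', narrow to [113/125, 117/125)

Answer: symbol=b low=3/5 high=1/1
symbol=b low=21/25 high=1/1
symbol=e low=113/125 high=117/125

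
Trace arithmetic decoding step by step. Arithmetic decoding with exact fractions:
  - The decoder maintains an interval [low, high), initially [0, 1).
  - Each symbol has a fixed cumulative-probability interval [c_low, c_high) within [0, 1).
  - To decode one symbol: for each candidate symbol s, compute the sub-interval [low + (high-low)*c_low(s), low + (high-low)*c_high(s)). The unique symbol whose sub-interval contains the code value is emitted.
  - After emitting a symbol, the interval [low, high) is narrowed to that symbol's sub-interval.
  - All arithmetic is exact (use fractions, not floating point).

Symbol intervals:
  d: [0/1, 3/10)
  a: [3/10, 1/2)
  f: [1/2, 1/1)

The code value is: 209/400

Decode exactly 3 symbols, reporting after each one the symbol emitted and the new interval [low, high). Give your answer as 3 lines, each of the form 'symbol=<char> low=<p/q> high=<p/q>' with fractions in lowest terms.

Step 1: interval [0/1, 1/1), width = 1/1 - 0/1 = 1/1
  'd': [0/1 + 1/1*0/1, 0/1 + 1/1*3/10) = [0/1, 3/10)
  'a': [0/1 + 1/1*3/10, 0/1 + 1/1*1/2) = [3/10, 1/2)
  'f': [0/1 + 1/1*1/2, 0/1 + 1/1*1/1) = [1/2, 1/1) <- contains code 209/400
  emit 'f', narrow to [1/2, 1/1)
Step 2: interval [1/2, 1/1), width = 1/1 - 1/2 = 1/2
  'd': [1/2 + 1/2*0/1, 1/2 + 1/2*3/10) = [1/2, 13/20) <- contains code 209/400
  'a': [1/2 + 1/2*3/10, 1/2 + 1/2*1/2) = [13/20, 3/4)
  'f': [1/2 + 1/2*1/2, 1/2 + 1/2*1/1) = [3/4, 1/1)
  emit 'd', narrow to [1/2, 13/20)
Step 3: interval [1/2, 13/20), width = 13/20 - 1/2 = 3/20
  'd': [1/2 + 3/20*0/1, 1/2 + 3/20*3/10) = [1/2, 109/200) <- contains code 209/400
  'a': [1/2 + 3/20*3/10, 1/2 + 3/20*1/2) = [109/200, 23/40)
  'f': [1/2 + 3/20*1/2, 1/2 + 3/20*1/1) = [23/40, 13/20)
  emit 'd', narrow to [1/2, 109/200)

Answer: symbol=f low=1/2 high=1/1
symbol=d low=1/2 high=13/20
symbol=d low=1/2 high=109/200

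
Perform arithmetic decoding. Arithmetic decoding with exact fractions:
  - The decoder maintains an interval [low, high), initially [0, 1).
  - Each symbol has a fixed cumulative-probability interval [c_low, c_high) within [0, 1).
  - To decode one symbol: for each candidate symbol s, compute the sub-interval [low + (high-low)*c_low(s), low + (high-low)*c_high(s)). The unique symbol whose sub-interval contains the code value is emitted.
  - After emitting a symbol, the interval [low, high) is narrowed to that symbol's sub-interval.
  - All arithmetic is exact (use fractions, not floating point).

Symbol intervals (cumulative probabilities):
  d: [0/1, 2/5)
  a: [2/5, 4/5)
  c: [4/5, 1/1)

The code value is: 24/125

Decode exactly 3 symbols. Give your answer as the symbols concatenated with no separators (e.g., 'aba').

Step 1: interval [0/1, 1/1), width = 1/1 - 0/1 = 1/1
  'd': [0/1 + 1/1*0/1, 0/1 + 1/1*2/5) = [0/1, 2/5) <- contains code 24/125
  'a': [0/1 + 1/1*2/5, 0/1 + 1/1*4/5) = [2/5, 4/5)
  'c': [0/1 + 1/1*4/5, 0/1 + 1/1*1/1) = [4/5, 1/1)
  emit 'd', narrow to [0/1, 2/5)
Step 2: interval [0/1, 2/5), width = 2/5 - 0/1 = 2/5
  'd': [0/1 + 2/5*0/1, 0/1 + 2/5*2/5) = [0/1, 4/25)
  'a': [0/1 + 2/5*2/5, 0/1 + 2/5*4/5) = [4/25, 8/25) <- contains code 24/125
  'c': [0/1 + 2/5*4/5, 0/1 + 2/5*1/1) = [8/25, 2/5)
  emit 'a', narrow to [4/25, 8/25)
Step 3: interval [4/25, 8/25), width = 8/25 - 4/25 = 4/25
  'd': [4/25 + 4/25*0/1, 4/25 + 4/25*2/5) = [4/25, 28/125) <- contains code 24/125
  'a': [4/25 + 4/25*2/5, 4/25 + 4/25*4/5) = [28/125, 36/125)
  'c': [4/25 + 4/25*4/5, 4/25 + 4/25*1/1) = [36/125, 8/25)
  emit 'd', narrow to [4/25, 28/125)

Answer: dad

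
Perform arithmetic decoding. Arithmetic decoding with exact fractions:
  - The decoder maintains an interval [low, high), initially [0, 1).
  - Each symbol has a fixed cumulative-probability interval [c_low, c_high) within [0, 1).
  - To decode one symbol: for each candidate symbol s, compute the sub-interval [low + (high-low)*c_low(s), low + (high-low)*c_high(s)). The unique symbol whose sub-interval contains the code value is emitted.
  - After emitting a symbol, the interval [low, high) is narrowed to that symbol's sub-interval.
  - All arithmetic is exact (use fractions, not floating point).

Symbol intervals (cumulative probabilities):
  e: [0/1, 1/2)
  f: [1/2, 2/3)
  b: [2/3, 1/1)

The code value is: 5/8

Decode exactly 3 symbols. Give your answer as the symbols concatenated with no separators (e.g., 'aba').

Step 1: interval [0/1, 1/1), width = 1/1 - 0/1 = 1/1
  'e': [0/1 + 1/1*0/1, 0/1 + 1/1*1/2) = [0/1, 1/2)
  'f': [0/1 + 1/1*1/2, 0/1 + 1/1*2/3) = [1/2, 2/3) <- contains code 5/8
  'b': [0/1 + 1/1*2/3, 0/1 + 1/1*1/1) = [2/3, 1/1)
  emit 'f', narrow to [1/2, 2/3)
Step 2: interval [1/2, 2/3), width = 2/3 - 1/2 = 1/6
  'e': [1/2 + 1/6*0/1, 1/2 + 1/6*1/2) = [1/2, 7/12)
  'f': [1/2 + 1/6*1/2, 1/2 + 1/6*2/3) = [7/12, 11/18)
  'b': [1/2 + 1/6*2/3, 1/2 + 1/6*1/1) = [11/18, 2/3) <- contains code 5/8
  emit 'b', narrow to [11/18, 2/3)
Step 3: interval [11/18, 2/3), width = 2/3 - 11/18 = 1/18
  'e': [11/18 + 1/18*0/1, 11/18 + 1/18*1/2) = [11/18, 23/36) <- contains code 5/8
  'f': [11/18 + 1/18*1/2, 11/18 + 1/18*2/3) = [23/36, 35/54)
  'b': [11/18 + 1/18*2/3, 11/18 + 1/18*1/1) = [35/54, 2/3)
  emit 'e', narrow to [11/18, 23/36)

Answer: fbe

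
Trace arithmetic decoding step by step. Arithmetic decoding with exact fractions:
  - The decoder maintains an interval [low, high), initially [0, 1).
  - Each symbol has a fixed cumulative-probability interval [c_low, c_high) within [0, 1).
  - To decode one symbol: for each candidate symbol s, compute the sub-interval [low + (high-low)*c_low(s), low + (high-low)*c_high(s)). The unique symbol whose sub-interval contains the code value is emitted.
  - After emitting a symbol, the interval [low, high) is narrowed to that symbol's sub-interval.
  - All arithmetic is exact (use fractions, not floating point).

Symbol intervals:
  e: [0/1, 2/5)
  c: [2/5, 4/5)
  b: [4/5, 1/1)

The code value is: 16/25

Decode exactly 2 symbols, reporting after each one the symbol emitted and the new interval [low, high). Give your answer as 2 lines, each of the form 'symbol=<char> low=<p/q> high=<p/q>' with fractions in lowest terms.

Step 1: interval [0/1, 1/1), width = 1/1 - 0/1 = 1/1
  'e': [0/1 + 1/1*0/1, 0/1 + 1/1*2/5) = [0/1, 2/5)
  'c': [0/1 + 1/1*2/5, 0/1 + 1/1*4/5) = [2/5, 4/5) <- contains code 16/25
  'b': [0/1 + 1/1*4/5, 0/1 + 1/1*1/1) = [4/5, 1/1)
  emit 'c', narrow to [2/5, 4/5)
Step 2: interval [2/5, 4/5), width = 4/5 - 2/5 = 2/5
  'e': [2/5 + 2/5*0/1, 2/5 + 2/5*2/5) = [2/5, 14/25)
  'c': [2/5 + 2/5*2/5, 2/5 + 2/5*4/5) = [14/25, 18/25) <- contains code 16/25
  'b': [2/5 + 2/5*4/5, 2/5 + 2/5*1/1) = [18/25, 4/5)
  emit 'c', narrow to [14/25, 18/25)

Answer: symbol=c low=2/5 high=4/5
symbol=c low=14/25 high=18/25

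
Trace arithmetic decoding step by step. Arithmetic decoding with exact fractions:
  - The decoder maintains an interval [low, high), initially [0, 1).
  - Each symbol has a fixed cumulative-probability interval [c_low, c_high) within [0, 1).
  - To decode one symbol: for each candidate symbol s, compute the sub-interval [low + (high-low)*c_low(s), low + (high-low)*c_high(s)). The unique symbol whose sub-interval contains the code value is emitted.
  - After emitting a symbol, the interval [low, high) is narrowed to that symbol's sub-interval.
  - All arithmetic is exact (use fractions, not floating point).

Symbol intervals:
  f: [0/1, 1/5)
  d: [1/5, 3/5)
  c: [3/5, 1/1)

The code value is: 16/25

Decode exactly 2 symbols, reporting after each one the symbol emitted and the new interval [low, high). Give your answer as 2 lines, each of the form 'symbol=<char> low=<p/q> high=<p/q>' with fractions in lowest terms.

Step 1: interval [0/1, 1/1), width = 1/1 - 0/1 = 1/1
  'f': [0/1 + 1/1*0/1, 0/1 + 1/1*1/5) = [0/1, 1/5)
  'd': [0/1 + 1/1*1/5, 0/1 + 1/1*3/5) = [1/5, 3/5)
  'c': [0/1 + 1/1*3/5, 0/1 + 1/1*1/1) = [3/5, 1/1) <- contains code 16/25
  emit 'c', narrow to [3/5, 1/1)
Step 2: interval [3/5, 1/1), width = 1/1 - 3/5 = 2/5
  'f': [3/5 + 2/5*0/1, 3/5 + 2/5*1/5) = [3/5, 17/25) <- contains code 16/25
  'd': [3/5 + 2/5*1/5, 3/5 + 2/5*3/5) = [17/25, 21/25)
  'c': [3/5 + 2/5*3/5, 3/5 + 2/5*1/1) = [21/25, 1/1)
  emit 'f', narrow to [3/5, 17/25)

Answer: symbol=c low=3/5 high=1/1
symbol=f low=3/5 high=17/25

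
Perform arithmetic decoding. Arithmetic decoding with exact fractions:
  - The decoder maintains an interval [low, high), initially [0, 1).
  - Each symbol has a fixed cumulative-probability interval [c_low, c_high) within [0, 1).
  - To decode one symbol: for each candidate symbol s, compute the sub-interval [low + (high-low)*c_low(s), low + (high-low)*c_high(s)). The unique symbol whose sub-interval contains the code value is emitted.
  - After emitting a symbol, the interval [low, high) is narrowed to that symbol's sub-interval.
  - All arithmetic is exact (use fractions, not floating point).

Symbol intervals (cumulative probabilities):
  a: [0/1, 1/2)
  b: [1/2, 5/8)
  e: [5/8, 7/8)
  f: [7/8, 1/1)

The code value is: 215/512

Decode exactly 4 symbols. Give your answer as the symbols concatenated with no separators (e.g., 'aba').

Answer: aeef

Derivation:
Step 1: interval [0/1, 1/1), width = 1/1 - 0/1 = 1/1
  'a': [0/1 + 1/1*0/1, 0/1 + 1/1*1/2) = [0/1, 1/2) <- contains code 215/512
  'b': [0/1 + 1/1*1/2, 0/1 + 1/1*5/8) = [1/2, 5/8)
  'e': [0/1 + 1/1*5/8, 0/1 + 1/1*7/8) = [5/8, 7/8)
  'f': [0/1 + 1/1*7/8, 0/1 + 1/1*1/1) = [7/8, 1/1)
  emit 'a', narrow to [0/1, 1/2)
Step 2: interval [0/1, 1/2), width = 1/2 - 0/1 = 1/2
  'a': [0/1 + 1/2*0/1, 0/1 + 1/2*1/2) = [0/1, 1/4)
  'b': [0/1 + 1/2*1/2, 0/1 + 1/2*5/8) = [1/4, 5/16)
  'e': [0/1 + 1/2*5/8, 0/1 + 1/2*7/8) = [5/16, 7/16) <- contains code 215/512
  'f': [0/1 + 1/2*7/8, 0/1 + 1/2*1/1) = [7/16, 1/2)
  emit 'e', narrow to [5/16, 7/16)
Step 3: interval [5/16, 7/16), width = 7/16 - 5/16 = 1/8
  'a': [5/16 + 1/8*0/1, 5/16 + 1/8*1/2) = [5/16, 3/8)
  'b': [5/16 + 1/8*1/2, 5/16 + 1/8*5/8) = [3/8, 25/64)
  'e': [5/16 + 1/8*5/8, 5/16 + 1/8*7/8) = [25/64, 27/64) <- contains code 215/512
  'f': [5/16 + 1/8*7/8, 5/16 + 1/8*1/1) = [27/64, 7/16)
  emit 'e', narrow to [25/64, 27/64)
Step 4: interval [25/64, 27/64), width = 27/64 - 25/64 = 1/32
  'a': [25/64 + 1/32*0/1, 25/64 + 1/32*1/2) = [25/64, 13/32)
  'b': [25/64 + 1/32*1/2, 25/64 + 1/32*5/8) = [13/32, 105/256)
  'e': [25/64 + 1/32*5/8, 25/64 + 1/32*7/8) = [105/256, 107/256)
  'f': [25/64 + 1/32*7/8, 25/64 + 1/32*1/1) = [107/256, 27/64) <- contains code 215/512
  emit 'f', narrow to [107/256, 27/64)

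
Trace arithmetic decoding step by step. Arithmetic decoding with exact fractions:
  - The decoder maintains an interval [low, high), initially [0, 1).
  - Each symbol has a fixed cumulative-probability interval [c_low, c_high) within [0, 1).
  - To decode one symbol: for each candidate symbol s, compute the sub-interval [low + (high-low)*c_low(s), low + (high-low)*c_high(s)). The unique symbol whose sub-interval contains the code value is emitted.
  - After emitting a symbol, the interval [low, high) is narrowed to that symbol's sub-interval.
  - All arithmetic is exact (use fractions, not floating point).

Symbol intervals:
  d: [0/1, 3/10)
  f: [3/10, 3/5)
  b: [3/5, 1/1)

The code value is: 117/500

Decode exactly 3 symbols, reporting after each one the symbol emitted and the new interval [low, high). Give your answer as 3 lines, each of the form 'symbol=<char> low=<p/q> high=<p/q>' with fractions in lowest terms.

Answer: symbol=d low=0/1 high=3/10
symbol=b low=9/50 high=3/10
symbol=f low=27/125 high=63/250

Derivation:
Step 1: interval [0/1, 1/1), width = 1/1 - 0/1 = 1/1
  'd': [0/1 + 1/1*0/1, 0/1 + 1/1*3/10) = [0/1, 3/10) <- contains code 117/500
  'f': [0/1 + 1/1*3/10, 0/1 + 1/1*3/5) = [3/10, 3/5)
  'b': [0/1 + 1/1*3/5, 0/1 + 1/1*1/1) = [3/5, 1/1)
  emit 'd', narrow to [0/1, 3/10)
Step 2: interval [0/1, 3/10), width = 3/10 - 0/1 = 3/10
  'd': [0/1 + 3/10*0/1, 0/1 + 3/10*3/10) = [0/1, 9/100)
  'f': [0/1 + 3/10*3/10, 0/1 + 3/10*3/5) = [9/100, 9/50)
  'b': [0/1 + 3/10*3/5, 0/1 + 3/10*1/1) = [9/50, 3/10) <- contains code 117/500
  emit 'b', narrow to [9/50, 3/10)
Step 3: interval [9/50, 3/10), width = 3/10 - 9/50 = 3/25
  'd': [9/50 + 3/25*0/1, 9/50 + 3/25*3/10) = [9/50, 27/125)
  'f': [9/50 + 3/25*3/10, 9/50 + 3/25*3/5) = [27/125, 63/250) <- contains code 117/500
  'b': [9/50 + 3/25*3/5, 9/50 + 3/25*1/1) = [63/250, 3/10)
  emit 'f', narrow to [27/125, 63/250)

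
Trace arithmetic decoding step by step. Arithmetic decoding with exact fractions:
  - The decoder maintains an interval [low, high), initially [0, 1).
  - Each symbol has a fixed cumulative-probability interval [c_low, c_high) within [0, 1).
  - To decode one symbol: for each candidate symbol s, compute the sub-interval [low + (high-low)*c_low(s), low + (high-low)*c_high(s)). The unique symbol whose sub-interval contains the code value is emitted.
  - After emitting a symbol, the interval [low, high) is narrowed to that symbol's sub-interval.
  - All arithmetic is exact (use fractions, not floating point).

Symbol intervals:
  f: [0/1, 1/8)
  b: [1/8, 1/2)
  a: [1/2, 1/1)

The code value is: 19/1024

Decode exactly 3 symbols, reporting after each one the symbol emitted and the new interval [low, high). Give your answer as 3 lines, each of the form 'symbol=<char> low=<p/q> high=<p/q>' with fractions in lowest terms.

Answer: symbol=f low=0/1 high=1/8
symbol=b low=1/64 high=1/16
symbol=f low=1/64 high=11/512

Derivation:
Step 1: interval [0/1, 1/1), width = 1/1 - 0/1 = 1/1
  'f': [0/1 + 1/1*0/1, 0/1 + 1/1*1/8) = [0/1, 1/8) <- contains code 19/1024
  'b': [0/1 + 1/1*1/8, 0/1 + 1/1*1/2) = [1/8, 1/2)
  'a': [0/1 + 1/1*1/2, 0/1 + 1/1*1/1) = [1/2, 1/1)
  emit 'f', narrow to [0/1, 1/8)
Step 2: interval [0/1, 1/8), width = 1/8 - 0/1 = 1/8
  'f': [0/1 + 1/8*0/1, 0/1 + 1/8*1/8) = [0/1, 1/64)
  'b': [0/1 + 1/8*1/8, 0/1 + 1/8*1/2) = [1/64, 1/16) <- contains code 19/1024
  'a': [0/1 + 1/8*1/2, 0/1 + 1/8*1/1) = [1/16, 1/8)
  emit 'b', narrow to [1/64, 1/16)
Step 3: interval [1/64, 1/16), width = 1/16 - 1/64 = 3/64
  'f': [1/64 + 3/64*0/1, 1/64 + 3/64*1/8) = [1/64, 11/512) <- contains code 19/1024
  'b': [1/64 + 3/64*1/8, 1/64 + 3/64*1/2) = [11/512, 5/128)
  'a': [1/64 + 3/64*1/2, 1/64 + 3/64*1/1) = [5/128, 1/16)
  emit 'f', narrow to [1/64, 11/512)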